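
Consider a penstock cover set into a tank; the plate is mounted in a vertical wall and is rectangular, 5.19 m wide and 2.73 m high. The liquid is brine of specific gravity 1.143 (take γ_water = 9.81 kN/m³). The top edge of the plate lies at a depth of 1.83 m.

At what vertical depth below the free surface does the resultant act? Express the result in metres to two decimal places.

γ = 1.143 × 9.81 = 11.21283 kN/m³.
The centroid lies 2.73/2 = 1.365 m below the top edge, so the centroid depth is h_c = 1.83 + 1.365 = 3.195 m.
A = 5.19 × 2.73 = 14.1687 m².
Resultant F = γ·h_c·A = 11.21283 × 3.195 × 14.1687 = 507.594 kN.
I_c = b·h³/12 = 5.19 × 2.73³/12 = 8.79983 m⁴.
Centre of pressure: y_p = y_c + I_c/(y_c·A) = 3.195 + 8.79983/(3.195 × 14.1687) = 3.195 + 0.19439 = 3.38939 m along the plane.

h_p = 3.39 m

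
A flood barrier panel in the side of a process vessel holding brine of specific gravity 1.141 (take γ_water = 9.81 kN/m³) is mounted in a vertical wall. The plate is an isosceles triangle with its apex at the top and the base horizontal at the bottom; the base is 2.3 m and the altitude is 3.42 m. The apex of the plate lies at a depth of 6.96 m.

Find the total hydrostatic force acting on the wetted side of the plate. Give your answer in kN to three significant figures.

γ = 1.141 × 9.81 = 11.19321 kN/m³.
With the apex up, the centroid sits 2h/3 = 2 × 3.42/3 = 2.28 m below the apex, so the centroid depth is h_c = 6.96 + 2.28 = 9.24 m.
A = ½ × 2.3 × 3.42 = 3.933 m².
Resultant F = γ·h_c·A = 11.19321 × 9.24 × 3.933 = 406.772 kN.

F ≈ 407 kN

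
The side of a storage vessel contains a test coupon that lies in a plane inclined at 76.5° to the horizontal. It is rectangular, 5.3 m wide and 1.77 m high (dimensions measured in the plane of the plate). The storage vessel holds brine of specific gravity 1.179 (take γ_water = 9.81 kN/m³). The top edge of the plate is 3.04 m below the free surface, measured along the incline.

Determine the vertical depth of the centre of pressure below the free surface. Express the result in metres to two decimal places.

γ = 1.179 × 9.81 = 11.56599 kN/m³.
Let θ = 76.5° be the plate's angle to the horizontal; measure y along the incline from where the plane meets the free surface. Vertical depth h = y·sinθ with sinθ = 0.972370.
The centroid lies 1.77/2 = 0.885 m below the top edge, so y_c = 3.04 + 0.885 = 3.925 m and h_c = 3.925 × 0.972370 = 3.81655 m.
A = 5.3 × 1.77 = 9.381 m².
Resultant F = γ·h_c·A = 11.56599 × 3.81655 × 9.381 = 414.098 kN.
I_c = b·h³/12 = 5.3 × 1.77³/12 = 2.44914 m⁴.
Centre of pressure: y_p = y_c + I_c/(y_c·A) = 3.925 + 2.44914/(3.925 × 9.381) = 3.925 + 0.0665158 = 3.99152 m along the plane.
Vertically, h_p = y_p·sinθ = 3.99152 × 0.972370 = 3.88123 m.

h_p = 3.88 m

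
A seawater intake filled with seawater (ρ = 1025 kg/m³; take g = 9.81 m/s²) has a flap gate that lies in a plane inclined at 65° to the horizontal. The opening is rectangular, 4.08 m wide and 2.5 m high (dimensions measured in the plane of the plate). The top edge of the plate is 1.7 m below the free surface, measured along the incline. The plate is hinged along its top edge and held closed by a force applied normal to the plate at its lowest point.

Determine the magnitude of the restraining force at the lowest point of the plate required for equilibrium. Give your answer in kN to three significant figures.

γ = ρg = 1025 × 9.81 / 1000 = 10.05525 kN/m³.
Let θ = 65° be the plate's angle to the horizontal; measure y along the incline from where the plane meets the free surface. Vertical depth h = y·sinθ with sinθ = 0.906308.
The centroid lies 2.5/2 = 1.25 m below the top edge, so y_c = 1.7 + 1.25 = 2.95 m and h_c = 2.95 × 0.906308 = 2.67361 m.
A = 4.08 × 2.5 = 10.2 m².
Resultant F = γ·h_c·A = 10.05525 × 2.67361 × 10.2 = 274.215 kN.
I_c = b·h³/12 = 4.08 × 2.5³/12 = 5.3125 m⁴.
Centre of pressure: y_p = y_c + I_c/(y_c·A) = 2.95 + 5.3125/(2.95 × 10.2) = 2.95 + 0.176554 = 3.12655 m along the plane.
The resultant acts 1.25 + 0.176554 = 1.42655 m (along the plate) below the hinge at the top edge, so the moment about the hinge is M = F × 1.42655 = 274.215 × 1.42655 = 391.181 kN·m.
A normal force at the bottom, 2.5 m from the hinge, must supply this moment: P = 391.181/2.5 = 156.472 kN.

P ≈ 156 kN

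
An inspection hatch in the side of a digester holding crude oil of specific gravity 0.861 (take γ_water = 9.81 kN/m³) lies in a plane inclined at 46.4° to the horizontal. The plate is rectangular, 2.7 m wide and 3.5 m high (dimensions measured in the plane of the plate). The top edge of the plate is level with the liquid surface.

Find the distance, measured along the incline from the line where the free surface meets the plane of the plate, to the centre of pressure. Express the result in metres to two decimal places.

y_p = 2.33 m

γ = 0.861 × 9.81 = 8.44641 kN/m³.
Let θ = 46.4° be the plate's angle to the horizontal; measure y along the incline from where the plane meets the free surface. Vertical depth h = y·sinθ with sinθ = 0.724172.
The centroid lies 3.5/2 = 1.75 m below the top edge, so y_c = 1.75 m and h_c = 1.75 × 0.724172 = 1.2673 m.
A = 2.7 × 3.5 = 9.45 m².
Resultant F = γ·h_c·A = 8.44641 × 1.2673 × 9.45 = 101.154 kN.
I_c = b·h³/12 = 2.7 × 3.5³/12 = 9.64687 m⁴.
Centre of pressure: y_p = y_c + I_c/(y_c·A) = 1.75 + 9.64687/(1.75 × 9.45) = 1.75 + 0.583333 = 2.33333 m along the plane.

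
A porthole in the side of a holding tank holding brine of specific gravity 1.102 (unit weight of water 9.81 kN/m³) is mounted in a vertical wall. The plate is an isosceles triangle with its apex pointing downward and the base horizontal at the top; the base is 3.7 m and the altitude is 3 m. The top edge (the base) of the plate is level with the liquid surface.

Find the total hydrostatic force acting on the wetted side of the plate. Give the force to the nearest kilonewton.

F ≈ 60 kN

γ = 1.102 × 9.81 = 10.81062 kN/m³.
With the apex down, the centroid sits h/3 = 3/3 = 1 m below the base (the top edge), so the centroid depth is h_c = 1 m.
A = ½ × 3.7 × 3 = 5.55 m².
Resultant F = γ·h_c·A = 10.81062 × 1 × 5.55 = 59.9989 kN.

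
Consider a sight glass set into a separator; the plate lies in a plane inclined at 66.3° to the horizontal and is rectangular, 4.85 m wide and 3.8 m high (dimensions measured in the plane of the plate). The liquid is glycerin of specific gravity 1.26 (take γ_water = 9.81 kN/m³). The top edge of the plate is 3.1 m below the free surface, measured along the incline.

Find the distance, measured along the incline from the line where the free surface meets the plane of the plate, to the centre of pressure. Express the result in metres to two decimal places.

γ = 1.26 × 9.81 = 12.3606 kN/m³.
Let θ = 66.3° be the plate's angle to the horizontal; measure y along the incline from where the plane meets the free surface. Vertical depth h = y·sinθ with sinθ = 0.915663.
The centroid lies 3.8/2 = 1.9 m below the top edge, so y_c = 3.1 + 1.9 = 5 m and h_c = 5 × 0.915663 = 4.57831 m.
A = 4.85 × 3.8 = 18.43 m².
Resultant F = γ·h_c·A = 12.3606 × 4.57831 × 18.43 = 1042.97 kN.
I_c = b·h³/12 = 4.85 × 3.8³/12 = 22.1774 m⁴.
Centre of pressure: y_p = y_c + I_c/(y_c·A) = 5 + 22.1774/(5 × 18.43) = 5 + 0.240666 = 5.24067 m along the plane.

y_p = 5.24 m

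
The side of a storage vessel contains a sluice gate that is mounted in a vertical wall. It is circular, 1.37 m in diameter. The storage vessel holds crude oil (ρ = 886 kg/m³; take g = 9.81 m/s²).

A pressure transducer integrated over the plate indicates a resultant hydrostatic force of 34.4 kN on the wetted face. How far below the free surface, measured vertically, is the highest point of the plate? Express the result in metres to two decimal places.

γ = ρg = 886 × 9.81 / 1000 = 8.69166 kN/m³.
A = π(0.685)² = 1.47411 m².
From F = γ·h_c·A, the centroid depth is h_c = 34.4/(8.69166 × 1.47411) = 2.68489 m.
The centroid is at the centre, 0.685 m below the top of the plate, so the highest point sits at h_top = 2.68489 − 0.685 = 1.99989 m below the surface.

d_top ≈ 2.00 m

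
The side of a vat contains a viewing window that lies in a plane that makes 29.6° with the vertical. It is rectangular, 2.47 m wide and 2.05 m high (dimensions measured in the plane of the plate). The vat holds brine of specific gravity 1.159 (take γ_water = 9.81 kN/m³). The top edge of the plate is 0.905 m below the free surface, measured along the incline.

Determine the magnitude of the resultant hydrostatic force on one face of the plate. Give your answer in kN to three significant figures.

γ = 1.159 × 9.81 = 11.36979 kN/m³.
The plate makes 29.6° with the vertical, i.e. θ = 90° − 29.6° = 60.4° to the horizontal. Measuring y along the incline from the free-surface line, vertical depth h = y·sinθ with sinθ = 0.869495.
The centroid lies 2.05/2 = 1.025 m below the top edge, so y_c = 0.905 + 1.025 = 1.93 m and h_c = 1.93 × 0.869495 = 1.67813 m.
A = 2.47 × 2.05 = 5.0635 m².
Resultant F = γ·h_c·A = 11.36979 × 1.67813 × 5.0635 = 96.6115 kN.

F ≈ 96.6 kN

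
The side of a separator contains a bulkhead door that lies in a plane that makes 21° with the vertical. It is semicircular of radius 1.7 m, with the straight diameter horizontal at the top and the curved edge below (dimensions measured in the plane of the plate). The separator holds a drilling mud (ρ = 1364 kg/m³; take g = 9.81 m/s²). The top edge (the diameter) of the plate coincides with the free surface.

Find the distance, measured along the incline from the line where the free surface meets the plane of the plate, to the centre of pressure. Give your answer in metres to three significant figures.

y_p = 1.00 m

γ = ρg = 1364 × 9.81 / 1000 = 13.38084 kN/m³.
The plate makes 21° with the vertical, i.e. θ = 90° − 21° = 69° to the horizontal. Measuring y along the incline from the free-surface line, vertical depth h = y·sinθ with sinθ = 0.933580.
The centroid of a semicircle lies 4r/(3π) = 0.721502 m from the diameter, here below the top edge, so y_c = 0.721502 m and h_c = 0.721502 × 0.933580 = 0.67358 m.
A = πr²/2 = π × 1.7²/2 = 4.5396 m².
Resultant F = γ·h_c·A = 13.38084 × 0.67358 × 4.5396 = 40.9157 kN.
I_c = (π/8 − 8/(9π))·r⁴ = 0.109757 × 1.7⁴ = 0.916701 m⁴.
Centre of pressure: y_p = y_c + I_c/(y_c·A) = 0.721502 + 0.916701/(0.721502 × 4.5396) = 0.721502 + 0.27988 = 1.00138 m along the plane.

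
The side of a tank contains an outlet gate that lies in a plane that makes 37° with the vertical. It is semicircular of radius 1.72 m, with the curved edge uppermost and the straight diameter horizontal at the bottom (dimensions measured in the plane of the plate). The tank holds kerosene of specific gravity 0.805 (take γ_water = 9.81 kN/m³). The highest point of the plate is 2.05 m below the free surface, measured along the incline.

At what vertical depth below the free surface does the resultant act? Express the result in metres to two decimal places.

h_p = 2.48 m

γ = 0.805 × 9.81 = 7.89705 kN/m³.
The plate makes 37° with the vertical, i.e. θ = 90° − 37° = 53° to the horizontal. Measuring y along the incline from the free-surface line, vertical depth h = y·sinθ with sinθ = 0.798636.
The centroid lies 4r/(3π) = 0.729991 m above the diameter, so r − 4r/(3π) = 1.72 − 0.729991 = 0.990009 m below the topmost point, so y_c = 2.05 + 0.990009 = 3.04001 m and h_c = 3.04001 × 0.798636 = 2.42786 m.
A = πr²/2 = π × 1.72²/2 = 4.64704 m².
Resultant F = γ·h_c·A = 7.89705 × 2.42786 × 4.64704 = 89.0974 kN.
I_c = (π/8 − 8/(9π))·r⁴ = 0.109757 × 1.72⁴ = 0.960608 m⁴.
Centre of pressure: y_p = y_c + I_c/(y_c·A) = 3.04001 + 0.960608/(3.04001 × 4.64704) = 3.04001 + 0.0679978 = 3.10801 m along the plane.
Vertically, h_p = y_p·sinθ = 3.10801 × 0.798636 = 2.48217 m.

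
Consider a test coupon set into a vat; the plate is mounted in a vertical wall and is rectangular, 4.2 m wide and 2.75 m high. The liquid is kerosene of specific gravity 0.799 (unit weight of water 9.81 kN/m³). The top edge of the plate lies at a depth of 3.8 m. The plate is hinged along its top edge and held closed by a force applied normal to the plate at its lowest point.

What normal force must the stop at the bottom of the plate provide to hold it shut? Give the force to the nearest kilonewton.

P ≈ 255 kN

γ = 0.799 × 9.81 = 7.83819 kN/m³.
The centroid lies 2.75/2 = 1.375 m below the top edge, so the centroid depth is h_c = 3.8 + 1.375 = 5.175 m.
A = 4.2 × 2.75 = 11.55 m².
Resultant F = γ·h_c·A = 7.83819 × 5.175 × 11.55 = 468.498 kN.
I_c = b·h³/12 = 4.2 × 2.75³/12 = 7.27891 m⁴.
Centre of pressure: y_p = y_c + I_c/(y_c·A) = 5.175 + 7.27891/(5.175 × 11.55) = 5.175 + 0.121779 = 5.29678 m along the plane.
The resultant acts 1.375 + 0.121779 = 1.49678 m (along the plate) below the hinge at the top edge, so the moment about the hinge is M = F × 1.49678 = 468.498 × 1.49678 = 701.238 kN·m.
A normal force at the bottom, 2.75 m from the hinge, must supply this moment: P = 701.238/2.75 = 254.996 kN.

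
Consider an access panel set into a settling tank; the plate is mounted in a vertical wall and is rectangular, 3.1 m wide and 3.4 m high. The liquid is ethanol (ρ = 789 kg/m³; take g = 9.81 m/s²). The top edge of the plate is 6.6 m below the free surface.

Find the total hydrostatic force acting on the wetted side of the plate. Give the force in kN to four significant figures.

F ≈ 677.1 kN

γ = ρg = 789 × 9.81 / 1000 = 7.74009 kN/m³.
The centroid lies 3.4/2 = 1.7 m below the top edge, so the centroid depth is h_c = 6.6 + 1.7 = 8.3 m.
A = 3.1 × 3.4 = 10.54 m².
Resultant F = γ·h_c·A = 7.74009 × 8.3 × 10.54 = 677.119 kN.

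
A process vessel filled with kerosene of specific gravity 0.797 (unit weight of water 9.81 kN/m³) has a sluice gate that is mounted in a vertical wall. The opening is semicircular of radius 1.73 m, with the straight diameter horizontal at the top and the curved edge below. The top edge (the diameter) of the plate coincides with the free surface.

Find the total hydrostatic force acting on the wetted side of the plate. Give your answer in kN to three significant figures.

F ≈ 27.0 kN

γ = 0.797 × 9.81 = 7.81857 kN/m³.
The centroid of a semicircle lies 4r/(3π) = 0.734235 m from the diameter, here below the top edge, so the centroid depth is h_c = 0.734235 m.
A = πr²/2 = π × 1.73²/2 = 4.70124 m².
Resultant F = γ·h_c·A = 7.81857 × 0.734235 × 4.70124 = 26.9883 kN.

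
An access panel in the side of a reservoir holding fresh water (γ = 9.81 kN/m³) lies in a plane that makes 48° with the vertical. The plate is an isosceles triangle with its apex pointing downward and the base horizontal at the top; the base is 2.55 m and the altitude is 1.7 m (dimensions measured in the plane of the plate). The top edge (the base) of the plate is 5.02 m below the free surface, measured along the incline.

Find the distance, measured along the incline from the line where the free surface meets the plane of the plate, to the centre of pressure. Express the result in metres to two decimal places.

γ = 9.81 kN/m³.
The plate makes 48° with the vertical, i.e. θ = 90° − 48° = 42° to the horizontal. Measuring y along the incline from the free-surface line, vertical depth h = y·sinθ with sinθ = 0.669131.
With the apex down, the centroid sits h/3 = 1.7/3 = 0.566667 m below the base (the top edge), so y_c = 5.02 + 0.566667 = 5.58667 m and h_c = 5.58667 × 0.669131 = 3.73821 m.
A = ½ × 2.55 × 1.7 = 2.1675 m².
Resultant F = γ·h_c·A = 9.81 × 3.73821 × 2.1675 = 79.4862 kN.
I_c = b·h³/36 = 2.55 × 1.7³/36 = 0.348004 m⁴.
Centre of pressure: y_p = y_c + I_c/(y_c·A) = 5.58667 + 0.348004/(5.58667 × 2.1675) = 5.58667 + 0.028739 = 5.61541 m along the plane.

y_p = 5.62 m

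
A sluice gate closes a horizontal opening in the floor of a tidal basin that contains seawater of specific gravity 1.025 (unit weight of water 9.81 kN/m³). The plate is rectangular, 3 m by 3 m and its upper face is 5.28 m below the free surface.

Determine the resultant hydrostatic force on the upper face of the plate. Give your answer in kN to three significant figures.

F ≈ 478 kN

γ = 1.025 × 9.81 = 10.05525 kN/m³.
The plate is horizontal, so pressure is uniform at p = γ·h = 10.05525 × 5.28 = 53.0917 kN/m².
A = 3 × 3 = 9 m².
F = p·A = 53.0917 × 9 = 477.825 kN.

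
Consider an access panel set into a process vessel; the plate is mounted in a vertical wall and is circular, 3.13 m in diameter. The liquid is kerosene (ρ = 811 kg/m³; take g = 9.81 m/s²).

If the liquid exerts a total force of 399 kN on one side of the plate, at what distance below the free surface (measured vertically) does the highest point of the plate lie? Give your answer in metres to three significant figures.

d_top ≈ 4.95 m

γ = ρg = 811 × 9.81 / 1000 = 7.95591 kN/m³.
A = π(1.565)² = 7.69447 m².
From F = γ·h_c·A, the centroid depth is h_c = 399/(7.95591 × 7.69447) = 6.51785 m.
The centroid is at the centre, 1.565 m below the top of the plate, so the highest point sits at h_top = 6.51785 − 1.565 = 4.95285 m below the surface.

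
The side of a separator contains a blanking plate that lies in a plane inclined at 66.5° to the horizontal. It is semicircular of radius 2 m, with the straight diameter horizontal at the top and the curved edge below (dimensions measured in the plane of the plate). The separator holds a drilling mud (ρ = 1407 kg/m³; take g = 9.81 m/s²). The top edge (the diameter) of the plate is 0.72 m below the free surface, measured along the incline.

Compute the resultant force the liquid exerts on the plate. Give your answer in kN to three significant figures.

F ≈ 125 kN

γ = ρg = 1407 × 9.81 / 1000 = 13.80267 kN/m³.
Let θ = 66.5° be the plate's angle to the horizontal; measure y along the incline from where the plane meets the free surface. Vertical depth h = y·sinθ with sinθ = 0.917060.
The centroid of a semicircle lies 4r/(3π) = 0.848826 m from the diameter, here below the top edge, so y_c = 0.72 + 0.848826 = 1.56883 m and h_c = 1.56883 × 0.917060 = 1.43871 m.
A = πr²/2 = π × 2²/2 = 6.28319 m².
Resultant F = γ·h_c·A = 13.80267 × 1.43871 × 6.28319 = 124.772 kN.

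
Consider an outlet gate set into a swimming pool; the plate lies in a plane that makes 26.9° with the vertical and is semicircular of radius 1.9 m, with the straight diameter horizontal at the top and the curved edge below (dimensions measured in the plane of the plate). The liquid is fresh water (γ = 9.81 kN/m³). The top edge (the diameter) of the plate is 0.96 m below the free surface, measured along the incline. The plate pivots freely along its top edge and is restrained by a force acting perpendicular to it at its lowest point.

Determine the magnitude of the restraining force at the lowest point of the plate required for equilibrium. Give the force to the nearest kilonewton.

P ≈ 44 kN

γ = 9.81 kN/m³.
The plate makes 26.9° with the vertical, i.e. θ = 90° − 26.9° = 63.1° to the horizontal. Measuring y along the incline from the free-surface line, vertical depth h = y·sinθ with sinθ = 0.891798.
The centroid of a semicircle lies 4r/(3π) = 0.806385 m from the diameter, here below the top edge, so y_c = 0.96 + 0.806385 = 1.76639 m and h_c = 1.76639 × 0.891798 = 1.57526 m.
A = πr²/2 = π × 1.9²/2 = 5.67057 m².
Resultant F = γ·h_c·A = 9.81 × 1.57526 × 5.67057 = 87.629 kN.
I_c = (π/8 − 8/(9π))·r⁴ = 0.109757 × 1.9⁴ = 1.43036 m⁴.
Centre of pressure: y_p = y_c + I_c/(y_c·A) = 1.76639 + 1.43036/(1.76639 × 5.67057) = 1.76639 + 0.142801 = 1.90919 m along the plane.
The resultant acts 0.806385 + 0.142801 = 0.949186 m (along the plate) below the hinge at the top edge, so the moment about the hinge is M = F × 0.949186 = 87.629 × 0.949186 = 83.1762 kN·m.
A normal force at the bottom, 1.9 m from the hinge, must supply this moment: P = 83.1762/1.9 = 43.7769 kN.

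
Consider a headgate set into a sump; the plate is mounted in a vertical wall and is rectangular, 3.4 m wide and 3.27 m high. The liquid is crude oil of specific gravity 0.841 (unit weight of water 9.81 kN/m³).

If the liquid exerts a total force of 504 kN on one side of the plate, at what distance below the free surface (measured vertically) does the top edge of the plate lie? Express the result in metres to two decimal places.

γ = 0.841 × 9.81 = 8.25021 kN/m³.
A = 3.4 × 3.27 = 11.118 m².
From F = γ·h_c·A, the centroid depth is h_c = 504/(8.25021 × 11.118) = 5.49464 m.
The centroid lies 3.27/2 = 1.635 m below the top edge, so the top edge sits at h_top = 5.49464 − 1.635 = 3.85964 m below the surface.

d_top ≈ 3.86 m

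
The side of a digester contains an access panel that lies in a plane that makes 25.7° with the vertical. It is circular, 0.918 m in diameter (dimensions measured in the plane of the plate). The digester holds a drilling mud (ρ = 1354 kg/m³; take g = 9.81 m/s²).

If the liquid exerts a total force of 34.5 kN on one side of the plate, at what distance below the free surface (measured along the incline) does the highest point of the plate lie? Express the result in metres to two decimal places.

y_top ≈ 3.90 m

γ = ρg = 1354 × 9.81 / 1000 = 13.28274 kN/m³.
A = π(0.459)² = 0.661874 m².
From F = γ·h_c·A, the centroid depth is h_c = 34.5/(13.28274 × 0.661874) = 3.92424 m.
The plate makes 25.7° with the vertical, i.e. θ = 90° − 25.7° = 64.3° to the horizontal. Measuring y along the incline from the free-surface line, vertical depth h = y·sinθ with sinθ = 0.901077.
Along the incline, y_c = h_c/sinθ = 3.92424/0.901077 = 4.35506 m.
The centroid is at the centre, 0.459 m below the top of the plate, so the highest point sits at y_top = 4.35506 − 0.459 = 3.89606 m along the incline.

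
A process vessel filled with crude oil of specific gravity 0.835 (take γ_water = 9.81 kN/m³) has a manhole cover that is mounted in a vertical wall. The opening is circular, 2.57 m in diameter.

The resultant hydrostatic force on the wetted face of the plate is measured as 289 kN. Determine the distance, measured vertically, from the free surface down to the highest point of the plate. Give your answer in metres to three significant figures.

d_top ≈ 5.52 m

γ = 0.835 × 9.81 = 8.19135 kN/m³.
A = π(1.285)² = 5.18748 m².
From F = γ·h_c·A, the centroid depth is h_c = 289/(8.19135 × 5.18748) = 6.80121 m.
The centroid is at the centre, 1.285 m below the top of the plate, so the highest point sits at h_top = 6.80121 − 1.285 = 5.51621 m below the surface.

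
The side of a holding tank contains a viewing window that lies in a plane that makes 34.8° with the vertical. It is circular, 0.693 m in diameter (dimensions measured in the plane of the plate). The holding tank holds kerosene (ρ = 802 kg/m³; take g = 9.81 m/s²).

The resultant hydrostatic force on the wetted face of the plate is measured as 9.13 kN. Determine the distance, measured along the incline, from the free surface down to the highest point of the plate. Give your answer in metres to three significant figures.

γ = ρg = 802 × 9.81 / 1000 = 7.86762 kN/m³.
A = π(0.3465)² = 0.377187 m².
From F = γ·h_c·A, the centroid depth is h_c = 9.13/(7.86762 × 0.377187) = 3.0766 m.
The plate makes 34.8° with the vertical, i.e. θ = 90° − 34.8° = 55.2° to the horizontal. Measuring y along the incline from the free-surface line, vertical depth h = y·sinθ with sinθ = 0.821149.
Along the incline, y_c = h_c/sinθ = 3.0766/0.821149 = 3.7467 m.
The centroid is at the centre, 0.3465 m below the top of the plate, so the highest point sits at y_top = 3.7467 − 0.3465 = 3.4002 m along the incline.

y_top ≈ 3.40 m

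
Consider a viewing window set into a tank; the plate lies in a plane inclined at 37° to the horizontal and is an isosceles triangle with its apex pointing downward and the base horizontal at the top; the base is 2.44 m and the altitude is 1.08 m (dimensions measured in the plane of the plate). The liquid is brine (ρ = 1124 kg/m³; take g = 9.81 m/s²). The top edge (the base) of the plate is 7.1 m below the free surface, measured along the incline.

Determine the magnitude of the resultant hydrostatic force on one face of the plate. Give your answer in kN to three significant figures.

F ≈ 65.2 kN

γ = ρg = 1124 × 9.81 / 1000 = 11.02644 kN/m³.
Let θ = 37° be the plate's angle to the horizontal; measure y along the incline from where the plane meets the free surface. Vertical depth h = y·sinθ with sinθ = 0.601815.
With the apex down, the centroid sits h/3 = 1.08/3 = 0.36 m below the base (the top edge), so y_c = 7.1 + 0.36 = 7.46 m and h_c = 7.46 × 0.601815 = 4.48954 m.
A = ½ × 2.44 × 1.08 = 1.3176 m².
Resultant F = γ·h_c·A = 11.02644 × 4.48954 × 1.3176 = 65.226 kN.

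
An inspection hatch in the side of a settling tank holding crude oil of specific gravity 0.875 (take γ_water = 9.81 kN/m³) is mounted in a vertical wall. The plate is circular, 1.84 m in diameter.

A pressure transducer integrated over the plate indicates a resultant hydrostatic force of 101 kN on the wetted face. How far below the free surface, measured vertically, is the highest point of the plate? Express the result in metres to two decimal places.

d_top ≈ 3.51 m

γ = 0.875 × 9.81 = 8.58375 kN/m³.
A = π(0.92)² = 2.65904 m².
From F = γ·h_c·A, the centroid depth is h_c = 101/(8.58375 × 2.65904) = 4.42506 m.
The centroid is at the centre, 0.92 m below the top of the plate, so the highest point sits at h_top = 4.42506 − 0.92 = 3.50506 m below the surface.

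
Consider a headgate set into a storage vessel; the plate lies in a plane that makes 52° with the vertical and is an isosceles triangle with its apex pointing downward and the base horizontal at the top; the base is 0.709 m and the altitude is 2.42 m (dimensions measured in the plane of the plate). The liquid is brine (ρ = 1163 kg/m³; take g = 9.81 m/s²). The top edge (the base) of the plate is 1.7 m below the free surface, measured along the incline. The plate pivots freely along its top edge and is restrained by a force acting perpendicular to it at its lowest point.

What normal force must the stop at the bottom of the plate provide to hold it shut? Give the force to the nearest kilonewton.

P ≈ 6 kN

γ = ρg = 1163 × 9.81 / 1000 = 11.40903 kN/m³.
The plate makes 52° with the vertical, i.e. θ = 90° − 52° = 38° to the horizontal. Measuring y along the incline from the free-surface line, vertical depth h = y·sinθ with sinθ = 0.615661.
With the apex down, the centroid sits h/3 = 2.42/3 = 0.806667 m below the base (the top edge), so y_c = 1.7 + 0.806667 = 2.50667 m and h_c = 2.50667 × 0.615661 = 1.54326 m.
A = ½ × 0.709 × 2.42 = 0.85789 m².
Resultant F = γ·h_c·A = 11.40903 × 1.54326 × 0.85789 = 15.105 kN.
I_c = b·h³/36 = 0.709 × 2.42³/36 = 0.279119 m⁴.
Centre of pressure: y_p = y_c + I_c/(y_c·A) = 2.50667 + 0.279119/(2.50667 × 0.85789) = 2.50667 + 0.129796 = 2.63647 m along the plane.
The resultant acts 0.806667 + 0.129796 = 0.936463 m (along the plate) below the hinge at the top edge, so the moment about the hinge is M = F × 0.936463 = 15.105 × 0.936463 = 14.1453 kN·m.
A normal force at the bottom, 2.42 m from the hinge, must supply this moment: P = 14.1453/2.42 = 5.84517 kN.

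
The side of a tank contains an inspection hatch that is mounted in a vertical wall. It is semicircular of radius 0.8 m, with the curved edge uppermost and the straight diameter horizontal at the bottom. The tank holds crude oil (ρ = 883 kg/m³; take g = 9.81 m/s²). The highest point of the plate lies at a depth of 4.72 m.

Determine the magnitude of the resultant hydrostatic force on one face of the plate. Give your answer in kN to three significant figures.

γ = ρg = 883 × 9.81 / 1000 = 8.66223 kN/m³.
The centroid lies 4r/(3π) = 0.339531 m above the diameter, so r − 4r/(3π) = 0.8 − 0.339531 = 0.460469 m below the topmost point, so the centroid depth is h_c = 4.72 + 0.460469 = 5.18047 m.
A = πr²/2 = π × 0.8²/2 = 1.00531 m².
Resultant F = γ·h_c·A = 8.66223 × 5.18047 × 1.00531 = 45.1127 kN.

F ≈ 45.1 kN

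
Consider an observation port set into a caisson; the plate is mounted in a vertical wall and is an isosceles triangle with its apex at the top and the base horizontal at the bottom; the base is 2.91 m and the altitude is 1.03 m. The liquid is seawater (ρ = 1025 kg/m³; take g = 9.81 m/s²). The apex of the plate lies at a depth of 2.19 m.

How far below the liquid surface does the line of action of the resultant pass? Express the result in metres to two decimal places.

h_p = 2.90 m

γ = ρg = 1025 × 9.81 / 1000 = 10.05525 kN/m³.
With the apex up, the centroid sits 2h/3 = 2 × 1.03/3 = 0.686667 m below the apex, so the centroid depth is h_c = 2.19 + 0.686667 = 2.87667 m.
A = ½ × 2.91 × 1.03 = 1.49865 m².
Resultant F = γ·h_c·A = 10.05525 × 2.87667 × 1.49865 = 43.3494 kN.
I_c = b·h³/36 = 2.91 × 1.03³/36 = 0.0883288 m⁴.
Centre of pressure: y_p = y_c + I_c/(y_c·A) = 2.87667 + 0.0883288/(2.87667 × 1.49865) = 2.87667 + 0.0204886 = 2.89716 m along the plane.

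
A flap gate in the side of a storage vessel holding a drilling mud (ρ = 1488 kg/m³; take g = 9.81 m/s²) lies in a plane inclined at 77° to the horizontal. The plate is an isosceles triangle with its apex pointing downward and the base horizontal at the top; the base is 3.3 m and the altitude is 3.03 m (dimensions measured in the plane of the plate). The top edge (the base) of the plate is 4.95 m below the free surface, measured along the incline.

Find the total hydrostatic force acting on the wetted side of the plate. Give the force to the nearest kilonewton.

F ≈ 424 kN

γ = ρg = 1488 × 9.81 / 1000 = 14.59728 kN/m³.
Let θ = 77° be the plate's angle to the horizontal; measure y along the incline from where the plane meets the free surface. Vertical depth h = y·sinθ with sinθ = 0.974370.
With the apex down, the centroid sits h/3 = 3.03/3 = 1.01 m below the base (the top edge), so y_c = 4.95 + 1.01 = 5.96 m and h_c = 5.96 × 0.974370 = 5.80725 m.
A = ½ × 3.3 × 3.03 = 4.9995 m².
Resultant F = γ·h_c·A = 14.59728 × 5.80725 × 4.9995 = 423.808 kN.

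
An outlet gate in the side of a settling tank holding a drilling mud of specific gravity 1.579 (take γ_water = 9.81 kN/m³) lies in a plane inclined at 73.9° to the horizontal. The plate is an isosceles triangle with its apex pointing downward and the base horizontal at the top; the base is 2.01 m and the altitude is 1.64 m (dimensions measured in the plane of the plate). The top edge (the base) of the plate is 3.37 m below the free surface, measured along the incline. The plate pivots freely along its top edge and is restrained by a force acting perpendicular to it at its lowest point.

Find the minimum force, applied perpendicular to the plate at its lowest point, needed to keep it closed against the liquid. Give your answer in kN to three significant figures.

P ≈ 34.3 kN

γ = 1.579 × 9.81 = 15.48999 kN/m³.
Let θ = 73.9° be the plate's angle to the horizontal; measure y along the incline from where the plane meets the free surface. Vertical depth h = y·sinθ with sinθ = 0.960779.
With the apex down, the centroid sits h/3 = 1.64/3 = 0.546667 m below the base (the top edge), so y_c = 3.37 + 0.546667 = 3.91667 m and h_c = 3.91667 × 0.960779 = 3.76305 m.
A = ½ × 2.01 × 1.64 = 1.6482 m².
Resultant F = γ·h_c·A = 15.48999 × 3.76305 × 1.6482 = 96.0729 kN.
I_c = b·h³/36 = 2.01 × 1.64³/36 = 0.246278 m⁴.
Centre of pressure: y_p = y_c + I_c/(y_c·A) = 3.91667 + 0.246278/(3.91667 × 1.6482) = 3.91667 + 0.0381504 = 3.95482 m along the plane.
The resultant acts 0.546667 + 0.0381504 = 0.584817 m (along the plate) below the hinge at the top edge, so the moment about the hinge is M = F × 0.584817 = 96.0729 × 0.584817 = 56.1851 kN·m.
A normal force at the bottom, 1.64 m from the hinge, must supply this moment: P = 56.1851/1.64 = 34.2592 kN.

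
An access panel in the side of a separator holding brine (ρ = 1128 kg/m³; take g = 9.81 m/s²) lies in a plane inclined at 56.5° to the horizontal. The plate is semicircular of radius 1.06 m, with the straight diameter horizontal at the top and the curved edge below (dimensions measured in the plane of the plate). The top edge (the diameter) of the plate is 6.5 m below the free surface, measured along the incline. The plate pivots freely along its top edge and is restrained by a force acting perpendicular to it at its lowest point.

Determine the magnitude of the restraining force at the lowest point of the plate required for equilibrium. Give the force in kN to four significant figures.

P ≈ 49.24 kN

γ = ρg = 1128 × 9.81 / 1000 = 11.06568 kN/m³.
Let θ = 56.5° be the plate's angle to the horizontal; measure y along the incline from where the plane meets the free surface. Vertical depth h = y·sinθ with sinθ = 0.833886.
The centroid of a semicircle lies 4r/(3π) = 0.449878 m from the diameter, here below the top edge, so y_c = 6.5 + 0.449878 = 6.94988 m and h_c = 6.94988 × 0.833886 = 5.79541 m.
A = πr²/2 = π × 1.06²/2 = 1.76495 m².
Resultant F = γ·h_c·A = 11.06568 × 5.79541 × 1.76495 = 113.187 kN.
I_c = (π/8 − 8/(9π))·r⁴ = 0.109757 × 1.06⁴ = 0.138566 m⁴.
Centre of pressure: y_p = y_c + I_c/(y_c·A) = 6.94988 + 0.138566/(6.94988 × 1.76495) = 6.94988 + 0.0112966 = 6.96118 m along the plane.
The resultant acts 0.449878 + 0.0112966 = 0.461175 m (along the plate) below the hinge at the top edge, so the moment about the hinge is M = F × 0.461175 = 113.187 × 0.461175 = 52.199 kN·m.
A normal force at the bottom, 1.06 m from the hinge, must supply this moment: P = 52.199/1.06 = 49.2443 kN.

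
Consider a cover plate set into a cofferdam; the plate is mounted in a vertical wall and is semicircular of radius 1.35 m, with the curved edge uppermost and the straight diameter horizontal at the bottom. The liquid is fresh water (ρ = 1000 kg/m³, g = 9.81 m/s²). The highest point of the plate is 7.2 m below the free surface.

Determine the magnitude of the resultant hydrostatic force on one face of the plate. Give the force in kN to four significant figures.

F ≈ 224.0 kN

γ = ρg = 1000 × 9.81 = 9810 N/m³ = 9.81 kN/m³.
The centroid lies 4r/(3π) = 0.572958 m above the diameter, so r − 4r/(3π) = 1.35 − 0.572958 = 0.777042 m below the topmost point, so the centroid depth is h_c = 7.2 + 0.777042 = 7.97704 m.
A = πr²/2 = π × 1.35²/2 = 2.86278 m².
Resultant F = γ·h_c·A = 9.81 × 7.97704 × 2.86278 = 224.026 kN.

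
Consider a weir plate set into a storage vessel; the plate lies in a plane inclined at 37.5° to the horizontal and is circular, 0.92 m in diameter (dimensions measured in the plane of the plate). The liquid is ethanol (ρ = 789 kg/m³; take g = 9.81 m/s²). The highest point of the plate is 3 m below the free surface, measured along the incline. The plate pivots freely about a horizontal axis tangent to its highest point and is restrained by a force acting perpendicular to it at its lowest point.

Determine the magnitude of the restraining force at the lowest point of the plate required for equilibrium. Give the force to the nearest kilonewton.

P ≈ 6 kN

γ = ρg = 789 × 9.81 / 1000 = 7.74009 kN/m³.
Let θ = 37.5° be the plate's angle to the horizontal; measure y along the incline from where the plane meets the free surface. Vertical depth h = y·sinθ with sinθ = 0.608761.
The centroid is at the centre, 0.46 m below the top of the plate, so y_c = 3 + 0.46 = 3.46 m and h_c = 3.46 × 0.608761 = 2.10631 m.
A = π(0.46)² = 0.664761 m².
Resultant F = γ·h_c·A = 7.74009 × 2.10631 × 0.664761 = 10.8376 kN.
I_c = πr⁴/4 = π × 0.46⁴/4 = 0.0351659 m⁴.
Centre of pressure: y_p = y_c + I_c/(y_c·A) = 3.46 + 0.0351659/(3.46 × 0.664761) = 3.46 + 0.015289 = 3.47529 m along the plane.
The resultant acts 0.46 + 0.015289 = 0.475289 m (along the plate) below the hinge at the top edge, so the moment about the hinge is M = F × 0.475289 = 10.8376 × 0.475289 = 5.15099 kN·m.
A normal force at the bottom, 0.92 m from the hinge, must supply this moment: P = 5.15099/0.92 = 5.5989 kN.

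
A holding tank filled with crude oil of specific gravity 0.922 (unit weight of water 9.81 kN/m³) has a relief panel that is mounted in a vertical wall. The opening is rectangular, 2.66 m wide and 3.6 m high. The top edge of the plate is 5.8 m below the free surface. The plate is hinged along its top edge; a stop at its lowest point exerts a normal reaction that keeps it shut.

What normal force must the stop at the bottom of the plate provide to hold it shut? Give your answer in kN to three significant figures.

γ = 0.922 × 9.81 = 9.04482 kN/m³.
The centroid lies 3.6/2 = 1.8 m below the top edge, so the centroid depth is h_c = 5.8 + 1.8 = 7.6 m.
A = 2.66 × 3.6 = 9.576 m².
Resultant F = γ·h_c·A = 9.04482 × 7.6 × 9.576 = 658.26 kN.
I_c = b·h³/12 = 2.66 × 3.6³/12 = 10.3421 m⁴.
Centre of pressure: y_p = y_c + I_c/(y_c·A) = 7.6 + 10.3421/(7.6 × 9.576) = 7.6 + 0.142106 = 7.74211 m along the plane.
The resultant acts 1.8 + 0.142106 = 1.94211 m (along the plate) below the hinge at the top edge, so the moment about the hinge is M = F × 1.94211 = 658.26 × 1.94211 = 1278.41 kN·m.
A normal force at the bottom, 3.6 m from the hinge, must supply this moment: P = 1278.41/3.6 = 355.114 kN.

P ≈ 355 kN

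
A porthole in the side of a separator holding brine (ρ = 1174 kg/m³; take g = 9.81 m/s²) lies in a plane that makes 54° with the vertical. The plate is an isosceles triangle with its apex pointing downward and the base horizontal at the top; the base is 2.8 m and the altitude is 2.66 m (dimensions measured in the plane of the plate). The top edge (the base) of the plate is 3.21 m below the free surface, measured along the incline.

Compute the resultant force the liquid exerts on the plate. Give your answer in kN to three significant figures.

γ = ρg = 1174 × 9.81 / 1000 = 11.51694 kN/m³.
The plate makes 54° with the vertical, i.e. θ = 90° − 54° = 36° to the horizontal. Measuring y along the incline from the free-surface line, vertical depth h = y·sinθ with sinθ = 0.587785.
With the apex down, the centroid sits h/3 = 2.66/3 = 0.886667 m below the base (the top edge), so y_c = 3.21 + 0.886667 = 4.09667 m and h_c = 4.09667 × 0.587785 = 2.40796 m.
A = ½ × 2.8 × 2.66 = 3.724 m².
Resultant F = γ·h_c·A = 11.51694 × 2.40796 × 3.724 = 103.275 kN.

F ≈ 103 kN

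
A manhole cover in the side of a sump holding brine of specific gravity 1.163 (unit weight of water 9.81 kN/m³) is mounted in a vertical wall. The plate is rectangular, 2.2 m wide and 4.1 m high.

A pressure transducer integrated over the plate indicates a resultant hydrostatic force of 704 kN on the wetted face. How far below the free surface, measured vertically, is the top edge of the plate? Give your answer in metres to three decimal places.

γ = 1.163 × 9.81 = 11.40903 kN/m³.
A = 2.2 × 4.1 = 9.02 m².
From F = γ·h_c·A, the centroid depth is h_c = 704/(11.40903 × 9.02) = 6.84097 m.
The centroid lies 4.1/2 = 2.05 m below the top edge, so the top edge sits at h_top = 6.84097 − 2.05 = 4.79097 m below the surface.

d_top ≈ 4.791 m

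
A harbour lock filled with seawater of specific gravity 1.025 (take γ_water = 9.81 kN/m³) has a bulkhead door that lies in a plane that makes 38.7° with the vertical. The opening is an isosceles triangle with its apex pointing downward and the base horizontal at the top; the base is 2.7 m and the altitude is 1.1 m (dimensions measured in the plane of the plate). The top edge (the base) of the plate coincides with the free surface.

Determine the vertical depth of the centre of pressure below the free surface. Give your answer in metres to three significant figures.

γ = 1.025 × 9.81 = 10.05525 kN/m³.
The plate makes 38.7° with the vertical, i.e. θ = 90° − 38.7° = 51.3° to the horizontal. Measuring y along the incline from the free-surface line, vertical depth h = y·sinθ with sinθ = 0.780430.
With the apex down, the centroid sits h/3 = 1.1/3 = 0.366667 m below the base (the top edge), so y_c = 0.366667 m and h_c = 0.366667 × 0.780430 = 0.286158 m.
A = ½ × 2.7 × 1.1 = 1.485 m².
Resultant F = γ·h_c·A = 10.05525 × 0.286158 × 1.485 = 4.27292 kN.
I_c = b·h³/36 = 2.7 × 1.1³/36 = 0.099825 m⁴.
Centre of pressure: y_p = y_c + I_c/(y_c·A) = 0.366667 + 0.099825/(0.366667 × 1.485) = 0.366667 + 0.183333 = 0.55 m along the plane.
Vertically, h_p = y_p·sinθ = 0.55 × 0.780430 = 0.429237 m.

h_p = 0.429 m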